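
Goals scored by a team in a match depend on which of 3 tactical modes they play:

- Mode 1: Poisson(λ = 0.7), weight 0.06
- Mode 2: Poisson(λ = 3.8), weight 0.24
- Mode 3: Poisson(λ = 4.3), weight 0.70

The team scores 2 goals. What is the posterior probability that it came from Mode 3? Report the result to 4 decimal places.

The responsibility of component k is π_k f_k(x) divided by Σ_j π_j f_j(x).
Component likelihoods at x = 2 goals:
  p_1 = e^(−0.7)·0.7^2/2! = 0.121663
  p_2 = e^(−3.8)·3.8^2/2! = 0.161517
  p_3 = e^(−4.3)·4.3^2/2! = 0.125441
Unnormalised posteriors:
  π_1·p_1 = 0.06 × 0.121663 = 0.0072998
  π_2·p_2 = 0.24 × 0.161517 = 0.0387641
  π_3·p_3 = 0.70 × 0.125441 = 0.0878089
Evidence: 0.0072998 + 0.0387641 + 0.0878089 = 0.133873
Responsibility of Mode 3: 0.0878089 / 0.133873 ≈ 0.6559

0.6559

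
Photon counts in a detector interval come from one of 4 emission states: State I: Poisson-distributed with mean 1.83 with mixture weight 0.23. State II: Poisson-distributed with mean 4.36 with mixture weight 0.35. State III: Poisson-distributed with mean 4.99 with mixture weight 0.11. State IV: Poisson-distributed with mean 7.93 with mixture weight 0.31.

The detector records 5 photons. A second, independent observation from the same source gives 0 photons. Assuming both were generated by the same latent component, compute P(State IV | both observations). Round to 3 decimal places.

The responsibility of component k is P(Z=k) f_k(x) divided by Σ_j P(Z=j) f_j(x).
Since both observations come from the same component, the likelihood for component k is f_k(x₁)·f_k(x₂).
  L_I = [0.0274357] × [0.160414] = 0.00440105
  L_II = [0.167775] × [0.0127784] = 0.00214389
  L_III = [0.175466] × [0.00680566] = 0.00119416
  L_IV = [0.094022] × [0.000359786] = 3.38278e-05
Weight by the priors:
  P(Z=I)·L_I = 0.23 × 0.00440105 = 0.00101224
  P(Z=II)·L_II = 0.35 × 0.00214389 = 0.000750363
  P(Z=III)·L_III = 0.11 × 0.00119416 = 0.000131358
  P(Z=IV)·L_IV = 0.31 × 3.38278e-05 = 1.04866e-05
Denominator: 0.00101224 + 0.000750363 + 0.000131358 + 1.04866e-05 = 0.00190445
Responsibility of State IV: 1.04866e-05 / 0.00190445 ≈ 0.006

0.006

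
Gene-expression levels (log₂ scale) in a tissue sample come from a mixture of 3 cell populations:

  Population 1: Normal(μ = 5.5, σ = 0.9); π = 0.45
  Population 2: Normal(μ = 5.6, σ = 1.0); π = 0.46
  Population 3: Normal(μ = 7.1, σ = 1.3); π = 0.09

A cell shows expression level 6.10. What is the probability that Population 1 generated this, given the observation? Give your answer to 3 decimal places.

0.467

The responsibility of component k is π_k f_k(x) divided by Σ_j π_j f_j(x).
Evaluate each component's likelihood at the observed value:
  L_1 = 0.354942
  L_2 = 0.352065
  L_3 = 0.228285
Unnormalised posteriors:
  π_1·L_1 = 0.45 × 0.354942 = 0.159724
  π_2·L_2 = 0.46 × 0.352065 = 0.16195
  π_3·L_3 = 0.09 × 0.228285 = 0.0205456
Sum: 0.159724 + 0.16195 + 0.0205456 = 0.34222
P(Population 1 | x) = 0.159724 / 0.34222 ≈ 0.467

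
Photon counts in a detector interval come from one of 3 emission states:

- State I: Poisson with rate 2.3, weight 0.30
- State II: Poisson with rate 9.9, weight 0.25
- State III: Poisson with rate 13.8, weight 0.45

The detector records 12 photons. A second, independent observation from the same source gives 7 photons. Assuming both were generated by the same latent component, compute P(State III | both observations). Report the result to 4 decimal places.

The responsibility of component k is π_k f_k(x) divided by Σ_j π_j f_j(x).
Since both observations come from the same component, the likelihood for component k is f_k(x₁)·f_k(x₂).
  p_I = [4.58691e-06] × [0.00677309] = 3.10675e-08
  p_II = [0.0928475] × [0.0927898] = 0.0086153
  p_III = [0.101146] × [0.019207] = 0.00194271
Unnormalised posteriors:
  π_I·p_I = 0.30 × 3.10675e-08 = 9.32026e-09
  π_II·p_II = 0.25 × 0.0086153 = 0.00215383
  π_III·p_III = 0.45 × 0.00194271 = 0.000874218
Sum: 9.32026e-09 + 0.00215383 + 0.000874218 = 0.00302805
Responsibility of State III: 0.000874218 / 0.00302805 ≈ 0.2887

0.2887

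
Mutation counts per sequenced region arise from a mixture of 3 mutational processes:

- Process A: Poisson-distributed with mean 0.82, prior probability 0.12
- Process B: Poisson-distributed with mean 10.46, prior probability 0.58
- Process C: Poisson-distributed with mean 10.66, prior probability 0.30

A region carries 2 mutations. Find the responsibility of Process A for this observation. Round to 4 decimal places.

By Bayes' theorem, P(k | x) = P(Z=k) f_k(x) / Σ_j P(Z=j) f_j(x).
Evaluate each component's likelihood at the observed value:
  p_A = e^(−0.82)·0.82^2/2! = 0.148073
  p_B = e^(−10.46)·10.46^2/2! = 0.00156788
  p_C = e^(−10.66)·10.66^2/2! = 0.00133323
Unnormalised posteriors:
  P(Z=A)·p_A = 0.12 × 0.148073 = 0.0177688
  P(Z=B)·p_B = 0.58 × 0.00156788 = 0.000909371
  P(Z=C)·p_C = 0.30 × 0.00133323 = 0.000399969
Evidence: 0.0177688 + 0.000909371 + 0.000399969 = 0.0190781
P(Process A | the observation) ≈ 0.9314

0.9314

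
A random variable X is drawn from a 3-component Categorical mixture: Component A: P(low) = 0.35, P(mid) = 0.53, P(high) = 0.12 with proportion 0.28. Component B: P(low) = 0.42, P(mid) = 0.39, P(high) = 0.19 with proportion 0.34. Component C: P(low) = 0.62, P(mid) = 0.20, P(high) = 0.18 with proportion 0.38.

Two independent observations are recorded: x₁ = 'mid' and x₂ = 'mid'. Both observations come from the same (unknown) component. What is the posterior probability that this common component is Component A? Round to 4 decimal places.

0.5403

Apply Bayes' rule: the posterior for each component is proportional to its prior times its likelihood at x.
Since both observations come from the same component, the likelihood for component k is f_k(x₁)·f_k(x₂).
  f_A = [P(mid | comp) = 0.53] × [0.53] = 0.2809
  f_B = [P(mid | comp) = 0.39] × [0.39] = 0.1521
  f_C = [P(mid | comp) = 0.20] × [0.2] = 0.04
Prior × likelihood for each component:
  π_A·f_A = 0.28 × 0.2809 = 0.078652
  π_B·f_B = 0.34 × 0.1521 = 0.051714
  π_C·f_C = 0.38 × 0.04 = 0.0152
Normaliser: 0.078652 + 0.051714 + 0.0152 = 0.145566
P(Component A | x₁, x₂) = 0.078652 / 0.145566 ≈ 0.5403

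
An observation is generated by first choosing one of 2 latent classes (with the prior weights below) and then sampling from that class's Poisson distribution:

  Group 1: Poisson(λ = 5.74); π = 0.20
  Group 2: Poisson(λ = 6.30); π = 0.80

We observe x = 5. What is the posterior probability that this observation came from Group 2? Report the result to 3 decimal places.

The responsibility of component k is P(Z=k) f_k(x) divided by Σ_j P(Z=j) f_j(x).
Evaluate each component's likelihood at the observed value:
  f_1 = 0.166928
  f_2 = 0.151868
Multiply by the mixture weights:
  P(Z=1)·f_1 = 0.20 × 0.166928 = 0.0333855
  P(Z=2)·f_2 = 0.80 × 0.151868 = 0.121494
Marginal: 0.0333855 + 0.121494 = 0.15488
So the posterior for Group 2 is 0.121494 / 0.15488 ≈ 0.784.

0.784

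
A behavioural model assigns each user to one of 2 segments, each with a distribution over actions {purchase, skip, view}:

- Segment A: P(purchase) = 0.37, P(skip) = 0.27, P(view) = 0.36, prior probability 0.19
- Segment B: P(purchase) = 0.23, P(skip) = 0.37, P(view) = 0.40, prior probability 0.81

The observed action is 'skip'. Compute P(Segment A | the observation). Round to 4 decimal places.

0.1462

Posterior ∝ prior × likelihood, so P(k | x) ∝ π_k f_k(x); normalise over all components.
Component likelihoods at x = 'skip':
  p_A = P(skip | comp) = 0.27
  p_B = P(skip | comp) = 0.37
Multiply by the mixture weights:
  π_A·p_A = 0.19 × 0.27 = 0.0513
  π_B·p_B = 0.81 × 0.37 = 0.2997
Normaliser: 0.0513 + 0.2997 = 0.351
P(Segment A | the observation) ≈ 0.1462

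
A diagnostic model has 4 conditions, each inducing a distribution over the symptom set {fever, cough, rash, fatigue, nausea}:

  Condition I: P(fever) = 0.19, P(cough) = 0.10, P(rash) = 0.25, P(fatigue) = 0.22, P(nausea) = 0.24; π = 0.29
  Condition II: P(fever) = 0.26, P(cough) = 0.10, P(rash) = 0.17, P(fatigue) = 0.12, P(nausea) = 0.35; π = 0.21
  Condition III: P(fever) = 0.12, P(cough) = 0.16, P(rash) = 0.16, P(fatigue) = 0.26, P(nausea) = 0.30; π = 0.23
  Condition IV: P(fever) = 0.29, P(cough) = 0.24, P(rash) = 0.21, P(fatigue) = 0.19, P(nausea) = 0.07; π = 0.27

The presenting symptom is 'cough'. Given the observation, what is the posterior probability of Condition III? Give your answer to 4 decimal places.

Apply Bayes' rule: the posterior for each component is proportional to its prior times its likelihood at x.
Component likelihoods at x = 'cough':
  f_I = P(cough | comp) = 0.10
  f_II = P(cough | comp) = 0.10
  f_III = P(cough | comp) = 0.16
  f_IV = P(cough | comp) = 0.24
Prior × likelihood for each component:
  w_I·f_I = 0.29 × 0.1 = 0.029
  w_II·f_II = 0.21 × 0.1 = 0.021
  w_III·f_III = 0.23 × 0.16 = 0.0368
  w_IV·f_IV = 0.27 × 0.24 = 0.0648
Evidence: 0.029 + 0.021 + 0.0368 + 0.0648 = 0.1516
Responsibility of Condition III: 0.0368 / 0.1516 ≈ 0.2427

0.2427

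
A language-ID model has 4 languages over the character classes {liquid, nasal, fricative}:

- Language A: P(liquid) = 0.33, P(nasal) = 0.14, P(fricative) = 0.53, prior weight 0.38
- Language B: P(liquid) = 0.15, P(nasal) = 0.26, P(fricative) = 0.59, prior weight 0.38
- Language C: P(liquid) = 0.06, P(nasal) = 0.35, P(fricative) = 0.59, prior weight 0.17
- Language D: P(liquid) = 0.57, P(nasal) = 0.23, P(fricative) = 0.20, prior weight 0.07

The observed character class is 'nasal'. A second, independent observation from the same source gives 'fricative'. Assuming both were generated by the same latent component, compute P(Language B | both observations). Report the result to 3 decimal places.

0.467

P(component k | x) = P(Z=k)·f_k(x) / marginal(x), where marginal(x) = Σ_j P(Z=j)·f_j(x).
Since both observations come from the same component, the likelihood for component k is f_k(x₁)·f_k(x₂).
  f_A = [0.14] × [0.53] = 0.0742
  f_B = [0.26] × [0.59] = 0.1534
  f_C = [0.35] × [0.59] = 0.2065
  f_D = [0.23] × [0.2] = 0.046
Weight by the priors:
  P(Z=A)·f_A = 0.38 × 0.0742 = 0.028196
  P(Z=B)·f_B = 0.38 × 0.1534 = 0.058292
  P(Z=C)·f_C = 0.17 × 0.2065 = 0.035105
  P(Z=D)·f_D = 0.07 × 0.046 = 0.00322
Marginal: 0.028196 + 0.058292 + 0.035105 + 0.00322 = 0.124813
P(Language B | x₁, x₂) ≈ 0.467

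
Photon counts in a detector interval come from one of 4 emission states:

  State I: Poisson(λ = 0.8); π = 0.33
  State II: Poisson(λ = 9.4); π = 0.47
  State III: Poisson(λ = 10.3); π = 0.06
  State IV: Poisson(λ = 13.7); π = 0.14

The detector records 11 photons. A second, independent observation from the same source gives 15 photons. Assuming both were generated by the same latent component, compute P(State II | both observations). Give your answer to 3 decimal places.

The responsibility of component k is π_k f_k(x) divided by Σ_j π_j f_j(x).
Since both observations come from the same component, the likelihood for component k is f_k(x₁)·f_k(x₂).
  f_I = [9.66938e-10] × [1.20897e-14] = 1.169e-23
  f_II = [0.104926] × [0.0250063] = 0.00262381
  f_III = [0.116633] × [0.0400706] = 0.00467354
  f_IV = [0.0897297] × [0.0964883] = 0.00865786
Unnormalised posteriors:
  π_I·f_I = 0.33 × 1.169e-23 = 3.85769e-24
  π_II·f_II = 0.47 × 0.00262381 = 0.00123319
  π_III·f_III = 0.06 × 0.00467354 = 0.000280413
  π_IV·f_IV = 0.14 × 0.00865786 = 0.0012121
Evidence: 3.85769e-24 + 0.00123319 + 0.000280413 + 0.0012121 = 0.0027257
So the posterior for State II is 0.00123319 / 0.0027257 ≈ 0.452.

0.452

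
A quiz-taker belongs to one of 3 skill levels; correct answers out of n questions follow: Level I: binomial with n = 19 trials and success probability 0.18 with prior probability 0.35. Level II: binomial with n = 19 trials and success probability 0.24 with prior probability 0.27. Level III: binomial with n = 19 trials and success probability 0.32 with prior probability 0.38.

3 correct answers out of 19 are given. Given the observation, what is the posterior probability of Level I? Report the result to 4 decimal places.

0.5413

Apply Bayes' rule: the posterior for each component is proportional to its prior times its likelihood at x.
Evaluate each component's likelihood at the observed value:
  L_I = 0.236136
  L_II = 0.165949
  L_III = 0.0663615
Prior × likelihood for each component:
  w_I·L_I = 0.35 × 0.236136 = 0.0826477
  w_II·L_II = 0.27 × 0.165949 = 0.0448063
  w_III·L_III = 0.38 × 0.0663615 = 0.0252174
Marginal: 0.0826477 + 0.0448063 + 0.0252174 = 0.152671
P(Level I | the observation) ≈ 0.5413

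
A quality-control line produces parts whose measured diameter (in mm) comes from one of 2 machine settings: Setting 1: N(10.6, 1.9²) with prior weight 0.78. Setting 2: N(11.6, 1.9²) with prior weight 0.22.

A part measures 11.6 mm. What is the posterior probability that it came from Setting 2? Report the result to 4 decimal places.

P(component k | x) = π_k·f_k(x) / marginal(x), where marginal(x) = Σ_j π_j·f_j(x).
Evaluate each component's likelihood at the observed value:
  f_1 = (1/(1.9·√(2π)))·exp(−(11.6−10.6)²/(2·1.9²)) = 0.209970·exp(-0.13850) = 0.182812
  f_2 = (1/(1.9·√(2π)))·exp(−(11.6−11.6)²/(2·1.9²)) = 0.209970·exp(-0.00000) = 0.20997
Prior × likelihood for each component:
  π_1·f_1 = 0.78 × 0.182812 = 0.142593
  π_2·f_2 = 0.22 × 0.20997 = 0.0461933
Sum: 0.142593 + 0.0461933 = 0.188787
P(Setting 2 | 11.6 mm) ≈ 0.2447

0.2447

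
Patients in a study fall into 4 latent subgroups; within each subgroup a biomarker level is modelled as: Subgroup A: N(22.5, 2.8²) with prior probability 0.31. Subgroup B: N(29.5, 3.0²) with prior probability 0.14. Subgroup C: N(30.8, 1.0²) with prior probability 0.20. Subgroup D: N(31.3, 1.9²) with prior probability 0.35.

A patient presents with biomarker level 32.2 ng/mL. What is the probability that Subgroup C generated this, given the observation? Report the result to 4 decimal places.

0.2769

The responsibility of component k is π_k f_k(x) divided by Σ_j π_j f_j(x).
Normal densities:
  L_A = 0.000352946
  L_B = 0.0886951
  L_C = 0.149727
  L_D = 0.187687
Multiply by the mixture weights:
  π_A·L_A = 0.31 × 0.000352946 = 0.000109413
  π_B·L_B = 0.14 × 0.0886951 = 0.0124173
  π_C·L_C = 0.20 × 0.149727 = 0.0299455
  π_D·L_D = 0.35 × 0.187687 = 0.0656904
Evidence: 0.000109413 + 0.0124173 + 0.0299455 + 0.0656904 = 0.108163
So the posterior for Subgroup C is 0.0299455 / 0.108163 ≈ 0.2769.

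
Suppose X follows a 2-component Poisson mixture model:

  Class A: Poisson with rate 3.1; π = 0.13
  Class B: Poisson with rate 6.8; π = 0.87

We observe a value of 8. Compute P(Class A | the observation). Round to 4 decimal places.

Apply Bayes' rule: the posterior for each component is proportional to its prior times its likelihood at x.
Poisson probabilities:
  f_A = 0.00952928
  f_B = 0.126284
Unnormalised posteriors:
  π_A·f_A = 0.13 × 0.00952928 = 0.00123881
  π_B·f_B = 0.87 × 0.126284 = 0.109867
Normaliser: 0.00123881 + 0.109867 = 0.111106
P(Class A | 8) = 0.00123881 / 0.111106 ≈ 0.0111

0.0111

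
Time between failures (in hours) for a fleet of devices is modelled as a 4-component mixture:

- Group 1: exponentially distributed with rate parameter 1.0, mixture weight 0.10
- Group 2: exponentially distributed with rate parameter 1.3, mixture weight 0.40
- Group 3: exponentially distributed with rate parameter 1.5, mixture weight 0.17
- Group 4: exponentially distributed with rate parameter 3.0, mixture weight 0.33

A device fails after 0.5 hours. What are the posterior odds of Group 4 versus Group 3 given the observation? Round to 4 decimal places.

1.8339

Since P(k|x) ∝ w_k f_k(x), the posterior odds are w_i f_i(x) / (w_j f_j(x)).
Exponential densities:
  p_1 = 0.606531
  p_2 = 0.67866
  p_3 = 0.70855
  p_4 = 0.66939
Odds = (0.33/0.17) × (0.66939/0.70855) = 1.94118 × 0.944733 ≈ 1.8339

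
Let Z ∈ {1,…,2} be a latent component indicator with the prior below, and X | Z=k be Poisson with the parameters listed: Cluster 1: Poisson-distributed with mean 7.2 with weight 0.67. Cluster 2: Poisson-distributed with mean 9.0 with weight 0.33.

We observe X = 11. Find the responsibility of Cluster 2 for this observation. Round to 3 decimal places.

0.487

By Bayes' theorem, P(k | x) = w_k f_k(x) / Σ_j w_j f_j(x).
Component likelihoods at x = 11:
  f_1 = 0.0504175
  f_2 = 0.0970201
Unnormalised posteriors:
  w_1·f_1 = 0.67 × 0.0504175 = 0.0337797
  w_2·f_2 = 0.33 × 0.0970201 = 0.0320166
Denominator: 0.0337797 + 0.0320166 = 0.0657964
P(Cluster 2 | x) = 0.0320166 / 0.0657964 ≈ 0.487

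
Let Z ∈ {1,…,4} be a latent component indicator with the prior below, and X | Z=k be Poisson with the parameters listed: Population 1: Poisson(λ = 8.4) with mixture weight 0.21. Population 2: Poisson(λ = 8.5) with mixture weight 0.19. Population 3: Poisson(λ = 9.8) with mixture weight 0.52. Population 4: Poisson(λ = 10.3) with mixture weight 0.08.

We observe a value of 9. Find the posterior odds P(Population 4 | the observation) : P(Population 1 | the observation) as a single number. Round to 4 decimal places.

0.3571

Posterior odds = (w_i f_i(x)) / (w_j f_j(x)); the normalising sum cancels.
Poisson probabilities:
  L_1 = e^(−8.4)·8.4^9/9! = 0.129026
  L_2 = e^(−8.5)·8.5^9/9! = 0.129869
  L_3 = e^(−9.8)·9.8^9/9! = 0.127405
  L_4 = e^(−10.3)·10.3^9/9! = 0.120931
Odds = (0.08/0.21) × (0.120931/0.129026) = 0.380952 × 0.937264 ≈ 0.3571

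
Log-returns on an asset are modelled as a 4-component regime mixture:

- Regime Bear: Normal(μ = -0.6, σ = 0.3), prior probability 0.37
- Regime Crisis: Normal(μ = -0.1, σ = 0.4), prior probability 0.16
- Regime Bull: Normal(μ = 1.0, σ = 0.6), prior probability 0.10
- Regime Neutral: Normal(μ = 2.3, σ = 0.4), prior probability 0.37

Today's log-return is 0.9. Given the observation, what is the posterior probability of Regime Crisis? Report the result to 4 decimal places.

Apply Bayes' rule: the posterior for each component is proportional to its prior times its likelihood at x.
Evaluate each component's likelihood at the observed value:
  L_Bear = (1/(0.3·√(2π)))·exp(−(0.9−-0.6)²/(2·0.3²)) = 1.329808·exp(-12.50000) = 4.95573e-06
  L_Crisis = (1/(0.4·√(2π)))·exp(−(0.9−-0.1)²/(2·0.4²)) = 0.997356·exp(-3.12500) = 0.0438208
  L_Bull = (1/(0.6·√(2π)))·exp(−(0.9−1.0)²/(2·0.6²)) = 0.664904·exp(-0.01389) = 0.655733
  L_Neutral = (1/(0.4·√(2π)))·exp(−(0.9−2.3)²/(2·0.4²)) = 0.997356·exp(-6.12500) = 0.00218171
Multiply by the mixture weights:
  w_Bear·L_Bear = 0.37 × 4.95573e-06 = 1.83362e-06
  w_Crisis·L_Crisis = 0.16 × 0.0438208 = 0.00701132
  w_Bull·L_Bull = 0.10 × 0.655733 = 0.0655733
  w_Neutral·L_Neutral = 0.37 × 0.00218171 = 0.000807231
Denominator: 1.83362e-06 + 0.00701132 + 0.0655733 + 0.000807231 = 0.0733937
P(Regime Crisis | x) = 0.00701132 / 0.0733937 ≈ 0.0955

0.0955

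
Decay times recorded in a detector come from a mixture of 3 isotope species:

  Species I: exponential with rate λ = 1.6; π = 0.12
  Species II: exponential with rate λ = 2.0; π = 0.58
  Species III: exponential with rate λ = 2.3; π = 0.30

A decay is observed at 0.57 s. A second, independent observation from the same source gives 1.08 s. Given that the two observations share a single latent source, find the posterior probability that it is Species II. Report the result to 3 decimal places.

0.598

Posterior ∝ prior × likelihood, so P(k | x) ∝ P(Z=k) f_k(x); normalise over all components.
Since both observations come from the same component, the likelihood for component k is f_k(x₁)·f_k(x₂).
  L_I = [1.6·e^(−1.6·0.57) = 1.6·e^(−0.9120) = 0.642752] × [0.284223] = 0.182685
  L_II = [2.0·e^(−2.0·0.57) = 2.0·e^(−1.1400) = 0.639638] × [0.23065] = 0.147533
  L_III = [2.3·e^(−2.3·0.57) = 2.3·e^(−1.3110) = 0.619966] × [0.191841] = 0.118935
Prior × likelihood for each component:
  P(Z=I)·L_I = 0.12 × 0.182685 = 0.0219222
  P(Z=II)·L_II = 0.58 × 0.147533 = 0.0855689
  P(Z=III)·L_III = 0.30 × 0.118935 = 0.0356804
Denominator: 0.0219222 + 0.0855689 + 0.0356804 = 0.143172
So the posterior for Species II is 0.0855689 / 0.143172 ≈ 0.598.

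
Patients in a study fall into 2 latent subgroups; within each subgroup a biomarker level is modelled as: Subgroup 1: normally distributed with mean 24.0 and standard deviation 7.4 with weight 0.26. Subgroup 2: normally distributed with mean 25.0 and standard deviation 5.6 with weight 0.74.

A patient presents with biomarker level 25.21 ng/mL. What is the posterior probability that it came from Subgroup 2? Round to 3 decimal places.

P(component k | x) = π_k·f_k(x) / marginal(x), where marginal(x) = Σ_j π_j·f_j(x).
Component likelihoods at x = 25.21 ng/mL:
  p_1 = (1/(7.4·√(2π)))·exp(−(25.21−24.0)²/(2·7.4²)) = 0.053911·exp(-0.01337) = 0.0531952
  p_2 = (1/(5.6·√(2π)))·exp(−(25.21−25.0)²/(2·5.6²)) = 0.071240·exp(-0.00070) = 0.0711896
Multiply by the mixture weights:
  π_1·p_1 = 0.26 × 0.0531952 = 0.0138308
  π_2·p_2 = 0.74 × 0.0711896 = 0.0526803
Sum: 0.0138308 + 0.0526803 = 0.0665111
P(Subgroup 2 | 25.21 ng/mL) ≈ 0.792

0.792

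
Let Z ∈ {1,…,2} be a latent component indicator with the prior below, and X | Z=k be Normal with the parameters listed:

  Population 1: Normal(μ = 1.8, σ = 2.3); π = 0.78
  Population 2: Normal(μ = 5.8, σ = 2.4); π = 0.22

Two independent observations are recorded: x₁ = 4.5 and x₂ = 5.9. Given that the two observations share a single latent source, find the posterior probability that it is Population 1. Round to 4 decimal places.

The responsibility of component k is π_k f_k(x) divided by Σ_j π_j f_j(x).
Since both observations come from the same component, the likelihood for component k is f_k(x₁)·f_k(x₂).
  f_1 = [(1/(2.3·√(2π)))·exp(−(4.5−1.8)²/(2·2.3²)) = 0.173453·exp(-0.68904) = 0.0870839] × [0.0354124] = 0.00308384
  f_2 = [(1/(2.4·√(2π)))·exp(−(4.5−5.8)²/(2·2.4²)) = 0.166226·exp(-0.14670) = 0.143545] × [0.166082] = 0.0238402
Multiply by the mixture weights:
  π_1·f_1 = 0.78 × 0.00308384 = 0.0024054
  π_2·f_2 = 0.22 × 0.0238402 = 0.00524483
Marginal: 0.0024054 + 0.00524483 = 0.00765023
P(Population 1 | x₁, x₂) ≈ 0.3144

0.3144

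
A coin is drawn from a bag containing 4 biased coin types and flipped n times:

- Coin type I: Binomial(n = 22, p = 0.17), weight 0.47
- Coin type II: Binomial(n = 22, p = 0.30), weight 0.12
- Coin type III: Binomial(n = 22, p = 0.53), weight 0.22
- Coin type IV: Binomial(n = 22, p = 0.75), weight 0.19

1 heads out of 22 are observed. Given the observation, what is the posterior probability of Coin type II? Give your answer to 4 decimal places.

The responsibility of component k is π_k f_k(x) divided by Σ_j π_j f_j(x).
Component likelihoods at x = 1 heads out of 22:
  L_I = C(22,1)·0.17^1·0.83^21 = 22·0.17·0.019982 = 0.0747328
  L_II = C(22,1)·0.30^1·0.70^21 = 22·0.3·0.000558546 = 0.0036864
  L_III = C(22,1)·0.53^1·0.47^21 = 22·0.53·1.30033e-07 = 1.51619e-06
  L_IV = C(22,1)·0.75^1·0.25^21 = 22·0.75·2.27374e-13 = 3.75167e-12
Prior × likelihood for each component:
  π_I·L_I = 0.47 × 0.0747328 = 0.0351244
  π_II·L_II = 0.12 × 0.0036864 = 0.000442368
  π_III·L_III = 0.22 × 1.51619e-06 = 3.33562e-07
  π_IV·L_IV = 0.19 × 3.75167e-12 = 7.12816e-13
Evidence: 0.0351244 + 0.000442368 + 3.33562e-07 + 7.12816e-13 = 0.0355671
P(Coin type II | x) ≈ 0.0124

0.0124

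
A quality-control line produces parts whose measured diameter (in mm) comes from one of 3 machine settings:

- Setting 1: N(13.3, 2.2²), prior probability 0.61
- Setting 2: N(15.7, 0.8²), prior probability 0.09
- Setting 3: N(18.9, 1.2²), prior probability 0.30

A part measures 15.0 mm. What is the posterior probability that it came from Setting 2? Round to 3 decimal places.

0.270

Apply Bayes' rule: the posterior for each component is proportional to its prior times its likelihood at x.
Normal densities:
  p_1 = (1/(2.2·√(2π)))·exp(−(15.0−13.3)²/(2·2.2²)) = 0.181337·exp(-0.29855) = 0.134532
  p_2 = (1/(0.8·√(2π)))·exp(−(15.0−15.7)²/(2·0.8²)) = 0.498678·exp(-0.38281) = 0.340069
  p_3 = (1/(1.2·√(2π)))·exp(−(15.0−18.9)²/(2·1.2²)) = 0.332452·exp(-5.28125) = 0.00169087
Weight by the priors:
  w_1·p_1 = 0.61 × 0.134532 = 0.0820648
  w_2·p_2 = 0.09 × 0.340069 = 0.0306062
  w_3·p_3 = 0.30 × 0.00169087 = 0.000507262
Marginal: 0.0820648 + 0.0306062 + 0.000507262 = 0.113178
Responsibility of Setting 2: 0.0306062 / 0.113178 ≈ 0.270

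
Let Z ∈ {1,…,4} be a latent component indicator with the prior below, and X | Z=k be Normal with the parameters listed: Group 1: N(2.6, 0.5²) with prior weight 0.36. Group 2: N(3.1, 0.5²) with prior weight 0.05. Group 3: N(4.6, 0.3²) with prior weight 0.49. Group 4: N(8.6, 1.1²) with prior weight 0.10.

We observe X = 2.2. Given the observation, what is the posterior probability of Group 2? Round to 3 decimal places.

Apply Bayes' rule: the posterior for each component is proportional to its prior times its likelihood at x.
Evaluate each component's likelihood at the observed value:
  L_1 = (1/(0.5·√(2π)))·exp(−(2.2−2.6)²/(2·0.5²)) = 0.797885·exp(-0.32000) = 0.579383
  L_2 = (1/(0.5·√(2π)))·exp(−(2.2−3.1)²/(2·0.5²)) = 0.797885·exp(-1.62000) = 0.1579
  L_3 = (1/(0.3·√(2π)))·exp(−(2.2−4.6)²/(2·0.3²)) = 1.329808·exp(-32.00000) = 1.68409e-14
  L_4 = (1/(1.1·√(2π)))·exp(−(2.2−8.6)²/(2·1.1²)) = 0.362675·exp(-16.92562) = 1.61739e-08
Multiply by the mixture weights:
  π_1·L_1 = 0.36 × 0.579383 = 0.208578
  π_2·L_2 = 0.05 × 0.1579 = 0.00789502
  π_3·L_3 = 0.49 × 1.68409e-14 = 8.25204e-15
  π_4·L_4 = 0.10 × 1.61739e-08 = 1.61739e-09
Normaliser: 0.208578 + 0.00789502 + 8.25204e-15 + 1.61739e-09 = 0.216473
Responsibility of Group 2: 0.00789502 / 0.216473 ≈ 0.036

0.036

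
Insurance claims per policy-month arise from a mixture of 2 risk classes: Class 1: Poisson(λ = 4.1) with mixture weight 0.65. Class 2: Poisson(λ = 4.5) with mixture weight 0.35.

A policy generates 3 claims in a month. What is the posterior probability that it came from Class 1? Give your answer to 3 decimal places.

The responsibility of component k is w_k f_k(x) divided by Σ_j w_j f_j(x).
Evaluate each component's likelihood at the observed value:
  p_1 = e^(−4.1)·4.1^3/3! = 0.190368
  p_2 = e^(−4.5)·4.5^3/3! = 0.168718
Weight by the priors:
  w_1·p_1 = 0.65 × 0.190368 = 0.123739
  w_2·p_2 = 0.35 × 0.168718 = 0.0590513
Evidence: 0.123739 + 0.0590513 = 0.18279
P(Class 1 | x) ≈ 0.677

0.677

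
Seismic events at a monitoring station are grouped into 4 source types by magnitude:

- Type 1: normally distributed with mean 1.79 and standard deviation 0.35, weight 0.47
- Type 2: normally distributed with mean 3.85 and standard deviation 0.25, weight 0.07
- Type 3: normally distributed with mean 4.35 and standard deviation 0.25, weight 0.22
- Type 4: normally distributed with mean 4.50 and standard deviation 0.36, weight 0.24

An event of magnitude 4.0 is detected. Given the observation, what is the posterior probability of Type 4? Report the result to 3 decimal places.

P(component k | x) = w_k·f_k(x) / marginal(x), where marginal(x) = Σ_j w_j·f_j(x).
Normal densities:
  p_1 = (1/(0.35·√(2π)))·exp(−(4.0−1.79)²/(2·0.35²)) = 1.139835·exp(-19.93510) = 2.5069e-09
  p_2 = (1/(0.25·√(2π)))·exp(−(4.0−3.85)²/(2·0.25²)) = 1.595769·exp(-0.18000) = 1.3329
  p_3 = (1/(0.25·√(2π)))·exp(−(4.0−4.35)²/(2·0.25²)) = 1.595769·exp(-0.98000) = 0.59891
  p_4 = (1/(0.36·√(2π)))·exp(−(4.0−4.50)²/(2·0.36²)) = 1.108173·exp(-0.96451) = 0.422404
Unnormalised posteriors:
  w_1·p_1 = 0.47 × 2.5069e-09 = 1.17824e-09
  w_2·p_2 = 0.07 × 1.3329 = 0.0933029
  w_3·p_3 = 0.22 × 0.59891 = 0.13176
  w_4·p_4 = 0.24 × 0.422404 = 0.101377
Sum: 1.17824e-09 + 0.0933029 + 0.13176 + 0.101377 = 0.32644
So the posterior for Type 4 is 0.101377 / 0.32644 ≈ 0.311.

0.311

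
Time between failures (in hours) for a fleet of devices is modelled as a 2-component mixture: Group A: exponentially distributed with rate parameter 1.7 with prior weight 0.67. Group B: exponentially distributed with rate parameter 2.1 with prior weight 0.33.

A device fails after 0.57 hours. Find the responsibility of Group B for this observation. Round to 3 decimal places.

By Bayes' theorem, P(k | x) = P(Z=k) f_k(x) / Σ_j P(Z=j) f_j(x).
Component likelihoods at x = 0.57 hours:
  p_A = 0.645086
  p_B = 0.634408
Prior × likelihood for each component:
  P(Z=A)·p_A = 0.67 × 0.645086 = 0.432208
  P(Z=B)·p_B = 0.33 × 0.634408 = 0.209355
Denominator: 0.432208 + 0.209355 = 0.641562
P(Group B | data) = 0.209355 / 0.641562 ≈ 0.326

0.326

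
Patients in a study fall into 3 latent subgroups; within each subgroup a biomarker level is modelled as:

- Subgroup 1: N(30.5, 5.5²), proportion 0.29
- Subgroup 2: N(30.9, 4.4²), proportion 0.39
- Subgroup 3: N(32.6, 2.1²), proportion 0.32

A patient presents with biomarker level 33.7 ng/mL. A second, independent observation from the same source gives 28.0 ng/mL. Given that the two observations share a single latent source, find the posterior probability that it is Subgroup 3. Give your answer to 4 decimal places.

0.2185

P(component k | x) = π_k·f_k(x) / marginal(x), where marginal(x) = Σ_j π_j·f_j(x).
Since both observations come from the same component, the likelihood for component k is f_k(x₁)·f_k(x₂).
  L_1 = [(1/(5.5·√(2π)))·exp(−(33.7−30.5)²/(2·5.5²)) = 0.072535·exp(-0.16926) = 0.0612407] × [0.0654157] = 0.00400611
  L_2 = [(1/(4.4·√(2π)))·exp(−(33.7−30.9)²/(2·4.4²)) = 0.090669·exp(-0.20248) = 0.0740494] × [0.0729673] = 0.00540319
  L_3 = [(1/(2.1·√(2π)))·exp(−(33.7−32.6)²/(2·2.1²)) = 0.189973·exp(-0.13719) = 0.165619] × [0.0172496] = 0.00285686
Multiply by the mixture weights:
  π_1·L_1 = 0.29 × 0.00400611 = 0.00116177
  π_2·L_2 = 0.39 × 0.00540319 = 0.00210724
  π_3·L_3 = 0.32 × 0.00285686 = 0.000914194
Denominator: 0.00116177 + 0.00210724 + 0.000914194 = 0.00418321
So the posterior for Subgroup 3 is 0.000914194 / 0.00418321 ≈ 0.2185.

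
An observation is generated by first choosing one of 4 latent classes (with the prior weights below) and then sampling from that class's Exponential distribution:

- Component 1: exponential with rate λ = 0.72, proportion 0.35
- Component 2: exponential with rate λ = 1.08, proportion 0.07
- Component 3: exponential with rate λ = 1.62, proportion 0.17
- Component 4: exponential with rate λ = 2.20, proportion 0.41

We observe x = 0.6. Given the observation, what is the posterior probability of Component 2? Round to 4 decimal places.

0.0721

Apply Bayes' rule: the posterior for each component is proportional to its prior times its likelihood at x.
Exponential densities:
  L_1 = 0.467431
  L_2 = 0.564938
  L_3 = 0.612888
  L_4 = 0.587698
Weight by the priors:
  π_1·L_1 = 0.35 × 0.467431 = 0.163601
  π_2·L_2 = 0.07 × 0.564938 = 0.0395457
  π_3·L_3 = 0.17 × 0.612888 = 0.104191
  π_4·L_4 = 0.41 × 0.587698 = 0.240956
Evidence: 0.163601 + 0.0395457 + 0.104191 + 0.240956 = 0.548293
Responsibility of Component 2: 0.0395457 / 0.548293 ≈ 0.0721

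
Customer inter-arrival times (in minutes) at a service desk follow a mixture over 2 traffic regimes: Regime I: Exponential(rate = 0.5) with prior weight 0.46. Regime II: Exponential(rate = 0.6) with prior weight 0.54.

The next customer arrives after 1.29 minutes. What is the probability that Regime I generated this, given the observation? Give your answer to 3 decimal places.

0.447

Apply Bayes' rule: the posterior for each component is proportional to its prior times its likelihood at x.
Evaluate each component's likelihood at the observed value:
  L_I = 0.5·e^(−0.5·1.29) = 0.5·e^(−0.6450) = 0.262331
  L_II = 0.6·e^(−0.6·1.29) = 0.6·e^(−0.7740) = 0.276699
Weight by the priors:
  π_I·L_I = 0.46 × 0.262331 = 0.120672
  π_II·L_II = 0.54 × 0.276699 = 0.149417
Sum: 0.120672 + 0.149417 = 0.27009
Responsibility of Regime I: 0.120672 / 0.27009 ≈ 0.447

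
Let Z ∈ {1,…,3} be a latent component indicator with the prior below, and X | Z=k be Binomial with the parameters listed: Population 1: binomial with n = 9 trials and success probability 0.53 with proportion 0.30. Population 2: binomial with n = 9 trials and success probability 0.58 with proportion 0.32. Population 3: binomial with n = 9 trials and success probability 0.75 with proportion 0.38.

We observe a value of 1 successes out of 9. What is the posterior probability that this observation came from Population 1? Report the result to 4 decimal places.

P(component k | x) = P(Z=k)·f_k(x) / marginal(x), where marginal(x) = Σ_j P(Z=j)·f_j(x).
Component likelihoods at x = 1 successes out of 9:
  L_1 = C(9,1)·0.53^1·0.47^8 = 9·0.53·0.00238113 = 0.011358
  L_2 = C(9,1)·0.58^1·0.42^8 = 9·0.58·0.000968265 = 0.00505434
  L_3 = C(9,1)·0.75^1·0.25^8 = 9·0.75·1.52588e-05 = 0.000102997
Multiply by the mixture weights:
  P(Z=1)·L_1 = 0.30 × 0.011358 = 0.0034074
  P(Z=2)·L_2 = 0.32 × 0.00505434 = 0.00161739
  P(Z=3)·L_3 = 0.38 × 0.000102997 = 3.91388e-05
Marginal: 0.0034074 + 0.00161739 + 3.91388e-05 = 0.00506392
P(Population 1 | 1 successes out of 9) = 0.0034074 / 0.00506392 ≈ 0.6729

0.6729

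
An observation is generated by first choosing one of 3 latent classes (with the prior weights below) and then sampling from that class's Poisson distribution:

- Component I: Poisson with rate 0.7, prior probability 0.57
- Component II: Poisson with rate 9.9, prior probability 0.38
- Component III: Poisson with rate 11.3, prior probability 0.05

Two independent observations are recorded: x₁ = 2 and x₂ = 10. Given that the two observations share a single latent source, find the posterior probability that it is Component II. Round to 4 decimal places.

0.9623

Apply Bayes' rule: the posterior for each component is proportional to its prior times its likelihood at x.
Since both observations come from the same component, the likelihood for component k is f_k(x₁)·f_k(x₂).
  L_I = [0.121663] × [3.86555e-09] = 4.70296e-10
  L_II = [0.00245881] × [0.125047] = 0.000307467
  L_III = [0.000789949] × [0.115743] = 9.14309e-05
Prior × likelihood for each component:
  P(Z=I)·L_I = 0.57 × 4.70296e-10 = 2.68069e-10
  P(Z=II)·L_II = 0.38 × 0.000307467 = 0.000116837
  P(Z=III)·L_III = 0.05 × 9.14309e-05 = 4.57155e-06
Sum: 2.68069e-10 + 0.000116837 + 4.57155e-06 = 0.000121409
Responsibility of Component II: 0.000116837 / 0.000121409 ≈ 0.9623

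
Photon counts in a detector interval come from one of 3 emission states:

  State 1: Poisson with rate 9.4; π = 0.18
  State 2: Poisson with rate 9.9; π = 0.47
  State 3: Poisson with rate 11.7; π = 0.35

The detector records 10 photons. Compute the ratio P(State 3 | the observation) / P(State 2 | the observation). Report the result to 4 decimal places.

0.6543

Only the two components matter; the odds are (P(Z=i) f_i(x)) / (P(Z=j) f_j(x)).
Poisson probabilities:
  f_1 = e^(−9.4)·9.4^10/10! = 0.122786
  f_2 = e^(−9.9)·9.9^10/10! = 0.125047
  f_3 = e^(−11.7)·11.7^10/10! = 0.109863
Odds = (0.35/0.47) × (0.109863/0.125047) = 0.744681 × 0.87857 ≈ 0.6543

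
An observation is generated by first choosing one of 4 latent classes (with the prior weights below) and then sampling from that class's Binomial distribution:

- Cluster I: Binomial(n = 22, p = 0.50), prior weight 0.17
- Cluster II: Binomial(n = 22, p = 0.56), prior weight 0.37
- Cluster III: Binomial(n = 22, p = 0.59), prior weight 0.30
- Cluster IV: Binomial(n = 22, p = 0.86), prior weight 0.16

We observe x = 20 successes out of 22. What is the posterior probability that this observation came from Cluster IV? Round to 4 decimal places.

0.9870

By Bayes' theorem, P(k | x) = w_k f_k(x) / Σ_j w_j f_j(x).
Binomial probabilities:
  p_I = 5.50747e-05
  p_II = 0.000411413
  p_III = 0.00101442
  p_IV = 0.221736
Weight by the priors:
  w_I·p_I = 0.17 × 5.50747e-05 = 9.3627e-06
  w_II·p_II = 0.37 × 0.000411413 = 0.000152223
  w_III·p_III = 0.30 × 0.00101442 = 0.000304327
  w_IV·p_IV = 0.16 × 0.221736 = 0.0354778
Normaliser: 9.3627e-06 + 0.000152223 + 0.000304327 + 0.0354778 = 0.0359437
P(Cluster IV | the observation) = 0.0354778 / 0.0359437 ≈ 0.9870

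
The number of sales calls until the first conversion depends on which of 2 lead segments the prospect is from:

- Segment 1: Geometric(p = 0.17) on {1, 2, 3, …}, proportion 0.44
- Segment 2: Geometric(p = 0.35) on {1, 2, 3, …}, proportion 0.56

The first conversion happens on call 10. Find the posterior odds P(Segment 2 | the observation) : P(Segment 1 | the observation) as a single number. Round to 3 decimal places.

The posterior odds equal the prior odds times the likelihood ratio: (π_i/π_j)·(f_i(x)/f_j(x)).
Component likelihoods at x = 10:
  p_1 = 0.17·(1−0.17)^9 = 0.17·0.18694 = 0.0317798
  p_2 = 0.35·(1−0.35)^9 = 0.35·0.0207119 = 0.00724917
0.00405953 / 0.0139831 ≈ 0.290

0.290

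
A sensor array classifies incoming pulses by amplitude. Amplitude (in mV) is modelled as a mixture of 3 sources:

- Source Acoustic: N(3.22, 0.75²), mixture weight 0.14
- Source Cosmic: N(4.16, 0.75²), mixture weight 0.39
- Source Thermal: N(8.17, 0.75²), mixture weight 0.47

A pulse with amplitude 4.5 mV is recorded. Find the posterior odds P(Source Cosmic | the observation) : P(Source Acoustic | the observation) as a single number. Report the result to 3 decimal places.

Posterior odds = (π_i f_i(x)) / (π_j f_j(x)); the normalising sum cancels.
Evaluate each component's likelihood at the observed value:
  p_Acoustic = 0.123983
  p_Cosmic = 0.479979
  p_Thermal = 3.35986e-06
Posterior odds = (π_Cosmic·p_Cosmic) / (π_Acoustic·p_Acoustic) = (0.39·0.479979) / (0.14·0.123983) = 0.187192 / 0.0173576 ≈ 10.784

10.784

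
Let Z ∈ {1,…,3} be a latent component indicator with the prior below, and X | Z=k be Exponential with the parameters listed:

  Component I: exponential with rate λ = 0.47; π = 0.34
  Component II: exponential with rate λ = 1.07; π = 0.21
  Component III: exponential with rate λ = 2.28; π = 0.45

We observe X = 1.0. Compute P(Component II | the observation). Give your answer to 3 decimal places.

P(component k | x) = π_k·f_k(x) / marginal(x), where marginal(x) = Σ_j π_j·f_j(x).
Component likelihoods at x = 1.0:
  p_I = 0.47·e^(−0.47·1.0) = 0.47·e^(−0.4700) = 0.293751
  p_II = 1.07·e^(−1.07·1.0) = 1.07·e^(−1.0700) = 0.367019
  p_III = 2.28·e^(−2.28·1.0) = 2.28·e^(−2.2800) = 0.233208
Weight by the priors:
  π_I·p_I = 0.34 × 0.293751 = 0.0998754
  π_II·p_II = 0.21 × 0.367019 = 0.077074
  π_III·p_III = 0.45 × 0.233208 = 0.104944
Evidence: 0.0998754 + 0.077074 + 0.104944 = 0.281893
P(Component II | x) ≈ 0.273

0.273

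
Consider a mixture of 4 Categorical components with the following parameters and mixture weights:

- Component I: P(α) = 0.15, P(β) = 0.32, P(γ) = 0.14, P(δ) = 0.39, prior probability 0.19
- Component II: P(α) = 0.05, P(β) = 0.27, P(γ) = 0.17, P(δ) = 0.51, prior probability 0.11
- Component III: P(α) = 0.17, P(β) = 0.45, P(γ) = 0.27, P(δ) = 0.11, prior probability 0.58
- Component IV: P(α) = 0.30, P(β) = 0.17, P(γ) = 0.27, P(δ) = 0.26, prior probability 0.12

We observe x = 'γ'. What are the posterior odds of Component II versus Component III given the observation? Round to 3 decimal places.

Only the two components matter; the odds are (π_i f_i(x)) / (π_j f_j(x)).
Evaluate each component's likelihood at the observed value:
  L_I = P(γ | comp) = 0.14
  L_II = P(γ | comp) = 0.17
  L_III = P(γ | comp) = 0.27
  L_IV = P(γ | comp) = 0.27
0.0187 / 0.1566 ≈ 0.119

0.119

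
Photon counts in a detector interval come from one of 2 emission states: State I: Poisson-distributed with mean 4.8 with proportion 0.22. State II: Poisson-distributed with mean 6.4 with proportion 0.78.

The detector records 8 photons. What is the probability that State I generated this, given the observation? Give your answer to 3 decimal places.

0.123

Apply Bayes' rule: the posterior for each component is proportional to its prior times its likelihood at x.
Poisson probabilities:
  f_I = e^(−4.8)·4.8^8/8! = 0.057517
  f_II = e^(−6.4)·6.4^8/8! = 0.115994
Multiply by the mixture weights:
  P(Z=I)·f_I = 0.22 × 0.057517 = 0.0126537
  P(Z=II)·f_II = 0.78 × 0.115994 = 0.0904751
Sum: 0.0126537 + 0.0904751 = 0.103129
So the posterior for State I is 0.0126537 / 0.103129 ≈ 0.123.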